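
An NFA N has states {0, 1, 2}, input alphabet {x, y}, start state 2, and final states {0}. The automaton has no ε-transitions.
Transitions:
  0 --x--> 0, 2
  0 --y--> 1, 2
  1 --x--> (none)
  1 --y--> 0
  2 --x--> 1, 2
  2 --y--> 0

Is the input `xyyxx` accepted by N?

Start: {2}
read x: {1, 2}
read y: {0}
read y: {1, 2}
read x: {1, 2}
read x: {1, 2}
Reachable ∩ accepting = {} — empty.

rejected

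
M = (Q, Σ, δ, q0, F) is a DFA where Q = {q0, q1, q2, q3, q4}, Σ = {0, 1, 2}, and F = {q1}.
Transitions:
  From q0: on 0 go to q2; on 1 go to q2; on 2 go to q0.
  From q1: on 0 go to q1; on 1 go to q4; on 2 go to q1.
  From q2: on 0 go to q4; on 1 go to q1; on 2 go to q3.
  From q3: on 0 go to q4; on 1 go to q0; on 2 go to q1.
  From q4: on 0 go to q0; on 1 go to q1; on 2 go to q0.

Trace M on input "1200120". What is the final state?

q0 --1--> q2
q2 --2--> q3
q3 --0--> q4
q4 --0--> q0
q0 --1--> q2
q2 --2--> q3
q3 --0--> q4

q4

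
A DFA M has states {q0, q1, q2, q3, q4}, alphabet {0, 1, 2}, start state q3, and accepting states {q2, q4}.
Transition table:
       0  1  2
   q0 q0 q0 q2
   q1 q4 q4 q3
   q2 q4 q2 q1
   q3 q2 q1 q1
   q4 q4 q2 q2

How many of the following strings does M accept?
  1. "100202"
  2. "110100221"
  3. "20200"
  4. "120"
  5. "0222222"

"100202": accepted
"110100221": accepted
"20200": accepted
"120": accepted
"0222222": rejected

4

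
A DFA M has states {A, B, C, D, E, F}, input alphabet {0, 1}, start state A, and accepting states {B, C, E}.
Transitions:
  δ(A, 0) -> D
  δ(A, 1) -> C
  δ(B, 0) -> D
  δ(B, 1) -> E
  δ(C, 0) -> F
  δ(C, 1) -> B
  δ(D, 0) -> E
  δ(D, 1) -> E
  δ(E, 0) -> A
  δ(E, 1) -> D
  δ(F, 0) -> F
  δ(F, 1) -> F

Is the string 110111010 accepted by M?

A --1--> C
C --1--> B
B --0--> D
D --1--> E
E --1--> D
D --1--> E
E --0--> A
A --1--> C
C --0--> F
End in state F, which is not an accepting state.

rejected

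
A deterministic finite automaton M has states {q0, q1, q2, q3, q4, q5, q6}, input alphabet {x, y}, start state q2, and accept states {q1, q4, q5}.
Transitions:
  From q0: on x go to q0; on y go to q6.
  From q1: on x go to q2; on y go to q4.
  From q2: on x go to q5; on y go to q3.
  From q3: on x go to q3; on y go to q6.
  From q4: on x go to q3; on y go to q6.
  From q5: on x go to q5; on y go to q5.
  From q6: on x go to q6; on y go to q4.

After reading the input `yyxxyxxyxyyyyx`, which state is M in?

q6

q2 --y--> q3
q3 --y--> q6
q6 --x--> q6
q6 --x--> q6
q6 --y--> q4
q4 --x--> q3
q3 --x--> q3
q3 --y--> q6
q6 --x--> q6
q6 --y--> q4
q4 --y--> q6
q6 --y--> q4
q4 --y--> q6
q6 --x--> q6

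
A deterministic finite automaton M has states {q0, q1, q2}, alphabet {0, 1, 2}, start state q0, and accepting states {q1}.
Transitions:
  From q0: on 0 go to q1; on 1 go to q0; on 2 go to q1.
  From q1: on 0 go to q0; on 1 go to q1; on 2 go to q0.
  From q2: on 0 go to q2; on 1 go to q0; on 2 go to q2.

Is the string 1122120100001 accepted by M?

q0 --1--> q0
q0 --1--> q0
q0 --2--> q1
q1 --2--> q0
q0 --1--> q0
q0 --2--> q1
q1 --0--> q0
q0 --1--> q0
q0 --0--> q1
q1 --0--> q0
q0 --0--> q1
q1 --0--> q0
q0 --1--> q0
End in state q0, which is not an accepting state.

rejected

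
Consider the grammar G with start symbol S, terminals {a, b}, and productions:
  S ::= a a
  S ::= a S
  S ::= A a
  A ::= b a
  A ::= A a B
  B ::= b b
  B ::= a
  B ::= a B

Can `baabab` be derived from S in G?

no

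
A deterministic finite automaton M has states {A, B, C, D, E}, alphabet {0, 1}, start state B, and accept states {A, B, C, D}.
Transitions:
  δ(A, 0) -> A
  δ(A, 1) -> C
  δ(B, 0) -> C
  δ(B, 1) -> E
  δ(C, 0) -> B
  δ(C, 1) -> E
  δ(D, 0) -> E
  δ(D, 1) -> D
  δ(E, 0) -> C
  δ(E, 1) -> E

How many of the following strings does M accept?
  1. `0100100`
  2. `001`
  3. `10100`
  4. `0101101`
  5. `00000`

3

`0100100`: accepted
`001`: rejected
`10100`: accepted
`0101101`: rejected
`00000`: accepted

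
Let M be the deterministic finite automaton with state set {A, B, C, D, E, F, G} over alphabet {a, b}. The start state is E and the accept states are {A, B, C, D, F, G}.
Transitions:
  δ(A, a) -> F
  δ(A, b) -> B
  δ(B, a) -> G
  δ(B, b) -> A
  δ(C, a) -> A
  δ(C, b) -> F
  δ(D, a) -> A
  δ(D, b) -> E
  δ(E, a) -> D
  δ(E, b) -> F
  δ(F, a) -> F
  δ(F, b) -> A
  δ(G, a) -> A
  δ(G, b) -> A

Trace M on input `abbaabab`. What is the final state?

A

E --a--> D
D --b--> E
E --b--> F
F --a--> F
F --a--> F
F --b--> A
A --a--> F
F --b--> A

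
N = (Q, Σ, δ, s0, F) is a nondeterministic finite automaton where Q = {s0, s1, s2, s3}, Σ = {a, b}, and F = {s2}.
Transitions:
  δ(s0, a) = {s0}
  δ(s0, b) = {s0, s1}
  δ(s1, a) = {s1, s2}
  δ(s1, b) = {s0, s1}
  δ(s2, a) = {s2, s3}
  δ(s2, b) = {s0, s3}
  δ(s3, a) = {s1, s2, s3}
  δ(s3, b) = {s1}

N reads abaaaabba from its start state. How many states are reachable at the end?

Start: {s0}
read a: {s0}
read b: {s0, s1}
read a: {s0, s1, s2}
read a: {s0, s1, s2, s3}
read a: {s0, s1, s2, s3}
read a: {s0, s1, s2, s3}
read b: {s0, s1, s3}
read b: {s0, s1}
read a: {s0, s1, s2}
Final reachable set {s0, s1, s2} has 3 states.

3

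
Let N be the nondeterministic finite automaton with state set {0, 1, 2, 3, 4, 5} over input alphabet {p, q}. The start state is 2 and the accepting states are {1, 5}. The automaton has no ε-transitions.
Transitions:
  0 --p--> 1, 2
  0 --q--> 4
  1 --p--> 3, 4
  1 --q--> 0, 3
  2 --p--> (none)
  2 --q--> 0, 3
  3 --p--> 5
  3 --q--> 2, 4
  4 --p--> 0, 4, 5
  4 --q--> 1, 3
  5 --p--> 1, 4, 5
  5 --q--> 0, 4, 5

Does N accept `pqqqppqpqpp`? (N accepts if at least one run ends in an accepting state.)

Start: {2}
read p: {}
The reachable set is empty and stays empty for the remaining 10 symbols.
Reachable ∩ accepting = {} — empty.

rejected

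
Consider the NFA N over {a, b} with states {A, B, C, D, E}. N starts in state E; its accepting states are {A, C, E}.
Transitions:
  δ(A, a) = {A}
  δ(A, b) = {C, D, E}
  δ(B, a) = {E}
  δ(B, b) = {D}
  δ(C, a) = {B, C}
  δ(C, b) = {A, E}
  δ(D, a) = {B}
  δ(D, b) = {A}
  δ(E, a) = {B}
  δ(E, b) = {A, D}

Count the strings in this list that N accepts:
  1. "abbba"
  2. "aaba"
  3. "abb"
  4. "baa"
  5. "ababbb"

"abbba": accepted
"aaba": accepted
"abb": accepted
"baa": accepted
"ababbb": accepted

5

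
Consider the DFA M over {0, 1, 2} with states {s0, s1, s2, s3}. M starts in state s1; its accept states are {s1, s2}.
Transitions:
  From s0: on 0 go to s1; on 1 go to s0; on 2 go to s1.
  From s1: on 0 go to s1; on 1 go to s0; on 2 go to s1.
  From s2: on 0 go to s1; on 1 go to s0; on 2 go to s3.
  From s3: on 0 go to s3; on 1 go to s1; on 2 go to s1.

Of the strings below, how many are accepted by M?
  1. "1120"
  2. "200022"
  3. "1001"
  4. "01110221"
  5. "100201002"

"1120": accepted
"200022": accepted
"1001": rejected
"01110221": rejected
"100201002": accepted

3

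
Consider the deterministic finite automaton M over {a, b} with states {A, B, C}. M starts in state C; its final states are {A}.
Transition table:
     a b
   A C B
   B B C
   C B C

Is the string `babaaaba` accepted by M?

C --b--> C
C --a--> B
B --b--> C
C --a--> B
B --a--> B
B --a--> B
B --b--> C
C --a--> B
End in state B, which is not an accepting state.

rejected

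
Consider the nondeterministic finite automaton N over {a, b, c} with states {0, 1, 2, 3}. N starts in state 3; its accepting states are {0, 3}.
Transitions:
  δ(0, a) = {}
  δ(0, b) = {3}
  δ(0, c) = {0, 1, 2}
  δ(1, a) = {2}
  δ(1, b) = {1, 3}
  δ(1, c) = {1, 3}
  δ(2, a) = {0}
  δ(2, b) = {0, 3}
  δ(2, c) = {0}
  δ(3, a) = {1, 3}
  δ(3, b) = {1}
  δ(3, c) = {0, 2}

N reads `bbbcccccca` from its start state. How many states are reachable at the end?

4

Start: {3}
read b: {1}
read b: {1, 3}
read b: {1, 3}
read c: {0, 1, 2, 3}
read c: {0, 1, 2, 3}
read c: {0, 1, 2, 3}
read c: {0, 1, 2, 3}
read c: {0, 1, 2, 3}
read c: {0, 1, 2, 3}
read a: {0, 1, 2, 3}
Final reachable set {0, 1, 2, 3} has 4 states.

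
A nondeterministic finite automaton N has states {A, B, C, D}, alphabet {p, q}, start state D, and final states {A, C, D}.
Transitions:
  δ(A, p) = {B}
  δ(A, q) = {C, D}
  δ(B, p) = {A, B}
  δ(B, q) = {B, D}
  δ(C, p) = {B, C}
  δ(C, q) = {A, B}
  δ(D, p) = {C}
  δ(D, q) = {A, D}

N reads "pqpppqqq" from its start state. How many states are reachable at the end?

4

Start: {D}
read p: {C}
read q: {A, B}
read p: {A, B}
read p: {A, B}
read p: {A, B}
read q: {B, C, D}
read q: {A, B, D}
read q: {A, B, C, D}
Final reachable set {A, B, C, D} has 4 states.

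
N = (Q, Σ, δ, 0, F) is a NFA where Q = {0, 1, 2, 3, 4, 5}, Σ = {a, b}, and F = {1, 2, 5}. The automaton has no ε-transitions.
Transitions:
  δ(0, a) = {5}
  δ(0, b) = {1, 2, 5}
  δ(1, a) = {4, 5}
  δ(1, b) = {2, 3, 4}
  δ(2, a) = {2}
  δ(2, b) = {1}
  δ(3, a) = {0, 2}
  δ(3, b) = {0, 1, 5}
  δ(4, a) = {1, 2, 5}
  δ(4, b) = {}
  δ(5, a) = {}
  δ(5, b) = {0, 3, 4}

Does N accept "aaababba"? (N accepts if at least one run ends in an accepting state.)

rejected

Start: {0}
read a: {5}
read a: {}
The reachable set is empty and stays empty for the remaining 6 symbols.
Reachable ∩ accepting = {} — empty.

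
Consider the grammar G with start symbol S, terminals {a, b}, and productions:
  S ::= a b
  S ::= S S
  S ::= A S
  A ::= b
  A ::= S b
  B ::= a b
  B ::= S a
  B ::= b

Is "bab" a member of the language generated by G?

S ⇒ AS ⇒ bS ⇒ bab

yes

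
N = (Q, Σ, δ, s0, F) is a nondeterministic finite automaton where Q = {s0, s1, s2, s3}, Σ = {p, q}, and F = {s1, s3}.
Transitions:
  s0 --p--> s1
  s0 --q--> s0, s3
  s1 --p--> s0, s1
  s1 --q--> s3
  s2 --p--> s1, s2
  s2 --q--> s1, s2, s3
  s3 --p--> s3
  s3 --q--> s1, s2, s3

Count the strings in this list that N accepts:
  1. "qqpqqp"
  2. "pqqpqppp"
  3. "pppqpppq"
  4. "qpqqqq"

4

"qqpqqp": accepted
"pqqpqppp": accepted
"pppqpppq": accepted
"qpqqqq": accepted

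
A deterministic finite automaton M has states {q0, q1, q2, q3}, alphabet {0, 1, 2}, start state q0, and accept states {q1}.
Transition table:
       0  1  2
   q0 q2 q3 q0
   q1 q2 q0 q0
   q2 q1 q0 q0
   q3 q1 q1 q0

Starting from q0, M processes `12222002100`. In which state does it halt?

q0 --1--> q3
q3 --2--> q0
q0 --2--> q0
q0 --2--> q0
q0 --2--> q0
q0 --0--> q2
q2 --0--> q1
q1 --2--> q0
q0 --1--> q3
q3 --0--> q1
q1 --0--> q2

q2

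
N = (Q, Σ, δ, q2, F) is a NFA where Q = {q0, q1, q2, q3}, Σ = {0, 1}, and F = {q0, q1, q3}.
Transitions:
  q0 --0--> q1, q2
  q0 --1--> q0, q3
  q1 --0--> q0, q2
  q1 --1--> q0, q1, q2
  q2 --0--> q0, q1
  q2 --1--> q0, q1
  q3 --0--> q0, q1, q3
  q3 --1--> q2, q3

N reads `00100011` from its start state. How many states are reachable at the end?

Start: {q2}
read 0: {q0, q1}
read 0: {q0, q1, q2}
read 1: {q0, q1, q2, q3}
read 0: {q0, q1, q2, q3}
read 0: {q0, q1, q2, q3}
read 0: {q0, q1, q2, q3}
read 1: {q0, q1, q2, q3}
read 1: {q0, q1, q2, q3}
Final reachable set {q0, q1, q2, q3} has 4 states.

4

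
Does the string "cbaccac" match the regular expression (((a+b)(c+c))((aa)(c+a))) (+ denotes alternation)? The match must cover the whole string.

no

No split of cbaccac into u·v has ((a+b)(c+c)) matching u and ((aa)(c+a)) matching v.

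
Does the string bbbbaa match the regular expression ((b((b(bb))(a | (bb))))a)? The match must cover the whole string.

yes

Split as bbbba·a: (b((b(bb))(a|(bb)))) matches bbbba and a matches a.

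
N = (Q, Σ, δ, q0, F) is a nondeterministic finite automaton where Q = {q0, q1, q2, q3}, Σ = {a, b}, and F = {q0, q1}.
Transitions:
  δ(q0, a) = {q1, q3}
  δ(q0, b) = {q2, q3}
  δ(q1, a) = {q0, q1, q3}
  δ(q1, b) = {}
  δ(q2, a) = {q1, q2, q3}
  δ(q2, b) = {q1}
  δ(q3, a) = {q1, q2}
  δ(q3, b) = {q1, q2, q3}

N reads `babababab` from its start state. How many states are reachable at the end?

Start: {q0}
read b: {q2, q3}
read a: {q1, q2, q3}
read b: {q1, q2, q3}
read a: {q0, q1, q2, q3}
read b: {q1, q2, q3}
read a: {q0, q1, q2, q3}
read b: {q1, q2, q3}
read a: {q0, q1, q2, q3}
read b: {q1, q2, q3}
Final reachable set {q1, q2, q3} has 3 states.

3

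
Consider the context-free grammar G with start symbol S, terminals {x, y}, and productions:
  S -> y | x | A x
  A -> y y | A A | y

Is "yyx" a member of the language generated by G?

S ⇒ Ax ⇒ yyx

yes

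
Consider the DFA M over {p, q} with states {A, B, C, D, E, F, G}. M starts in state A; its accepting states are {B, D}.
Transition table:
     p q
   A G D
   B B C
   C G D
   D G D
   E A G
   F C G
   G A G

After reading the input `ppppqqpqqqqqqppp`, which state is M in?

A

A --p--> G
G --p--> A
A --p--> G
G --p--> A
A --q--> D
D --q--> D
D --p--> G
G --q--> G
G --q--> G
G --q--> G
G --q--> G
G --q--> G
G --q--> G
G --p--> A
A --p--> G
G --p--> A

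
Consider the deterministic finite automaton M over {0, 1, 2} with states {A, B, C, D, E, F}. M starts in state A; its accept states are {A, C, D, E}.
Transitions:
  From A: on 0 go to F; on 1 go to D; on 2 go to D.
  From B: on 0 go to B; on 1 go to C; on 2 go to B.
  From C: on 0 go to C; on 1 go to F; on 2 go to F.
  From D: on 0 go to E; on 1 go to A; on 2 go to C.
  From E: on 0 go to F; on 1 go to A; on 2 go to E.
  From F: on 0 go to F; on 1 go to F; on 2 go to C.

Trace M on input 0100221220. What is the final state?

A --0--> F
F --1--> F
F --0--> F
F --0--> F
F --2--> C
C --2--> F
F --1--> F
F --2--> C
C --2--> F
F --0--> F

F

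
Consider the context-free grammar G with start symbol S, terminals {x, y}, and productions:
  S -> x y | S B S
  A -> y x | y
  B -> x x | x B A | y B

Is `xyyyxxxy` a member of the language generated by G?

S ⇒ SBS ⇒ xyBS ⇒ xyyBS ⇒ xyyyBS ⇒ xyyyxxS ⇒ xyyyxxxy

yes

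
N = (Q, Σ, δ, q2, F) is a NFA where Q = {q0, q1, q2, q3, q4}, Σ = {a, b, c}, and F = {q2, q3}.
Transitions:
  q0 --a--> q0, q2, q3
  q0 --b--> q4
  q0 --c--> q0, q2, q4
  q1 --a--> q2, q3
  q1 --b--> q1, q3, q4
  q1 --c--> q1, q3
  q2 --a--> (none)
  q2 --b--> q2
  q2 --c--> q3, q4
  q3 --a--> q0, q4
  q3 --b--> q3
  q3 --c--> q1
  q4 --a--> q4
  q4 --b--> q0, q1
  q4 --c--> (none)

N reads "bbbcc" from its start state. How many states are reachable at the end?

Start: {q2}
read b: {q2}
read b: {q2}
read b: {q2}
read c: {q3, q4}
read c: {q1}
Final reachable set {q1} has 1 state.

1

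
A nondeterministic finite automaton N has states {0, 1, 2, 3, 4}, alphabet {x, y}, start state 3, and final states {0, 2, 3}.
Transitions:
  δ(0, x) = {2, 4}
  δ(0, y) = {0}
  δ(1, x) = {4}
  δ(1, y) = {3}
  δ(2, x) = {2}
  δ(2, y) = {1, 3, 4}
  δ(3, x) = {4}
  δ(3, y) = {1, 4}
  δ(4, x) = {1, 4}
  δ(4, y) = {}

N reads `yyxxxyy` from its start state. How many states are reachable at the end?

Start: {3}
read y: {1, 4}
read y: {3}
read x: {4}
read x: {1, 4}
read x: {1, 4}
read y: {3}
read y: {1, 4}
Final reachable set {1, 4} has 2 states.

2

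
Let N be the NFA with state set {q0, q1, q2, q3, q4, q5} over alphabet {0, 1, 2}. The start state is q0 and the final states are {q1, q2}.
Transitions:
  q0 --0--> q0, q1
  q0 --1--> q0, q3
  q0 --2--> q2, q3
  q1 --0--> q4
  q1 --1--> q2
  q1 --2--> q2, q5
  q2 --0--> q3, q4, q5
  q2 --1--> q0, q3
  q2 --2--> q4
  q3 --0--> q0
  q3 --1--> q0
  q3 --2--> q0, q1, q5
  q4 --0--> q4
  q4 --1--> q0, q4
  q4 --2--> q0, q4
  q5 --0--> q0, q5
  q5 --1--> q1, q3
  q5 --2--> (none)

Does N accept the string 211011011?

Start: {q0}
read 2: {q2, q3}
read 1: {q0, q3}
read 1: {q0, q3}
read 0: {q0, q1}
read 1: {q0, q2, q3}
read 1: {q0, q3}
read 0: {q0, q1}
read 1: {q0, q2, q3}
read 1: {q0, q3}
Reachable ∩ accepting = {} — empty.

rejected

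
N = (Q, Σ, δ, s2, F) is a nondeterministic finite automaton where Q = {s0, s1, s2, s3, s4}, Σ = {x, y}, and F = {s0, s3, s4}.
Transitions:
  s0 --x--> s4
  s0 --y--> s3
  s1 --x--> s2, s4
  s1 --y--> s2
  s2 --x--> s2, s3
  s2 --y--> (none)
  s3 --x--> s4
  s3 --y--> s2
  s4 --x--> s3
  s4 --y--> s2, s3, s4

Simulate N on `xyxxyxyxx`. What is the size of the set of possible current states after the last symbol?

Start: {s2}
read x: {s2, s3}
read y: {s2}
read x: {s2, s3}
read x: {s2, s3, s4}
read y: {s2, s3, s4}
read x: {s2, s3, s4}
read y: {s2, s3, s4}
read x: {s2, s3, s4}
read x: {s2, s3, s4}
Final reachable set {s2, s3, s4} has 3 states.

3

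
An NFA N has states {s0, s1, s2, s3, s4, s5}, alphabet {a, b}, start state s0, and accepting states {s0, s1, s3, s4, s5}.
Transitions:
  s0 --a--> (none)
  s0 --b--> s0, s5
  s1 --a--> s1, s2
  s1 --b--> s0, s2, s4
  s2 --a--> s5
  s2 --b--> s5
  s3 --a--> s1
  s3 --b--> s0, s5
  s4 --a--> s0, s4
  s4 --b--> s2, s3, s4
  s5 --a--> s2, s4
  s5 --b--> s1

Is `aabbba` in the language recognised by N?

Start: {s0}
read a: {}
The reachable set is empty and stays empty for the remaining 5 symbols.
Reachable ∩ accepting = {} — empty.

rejected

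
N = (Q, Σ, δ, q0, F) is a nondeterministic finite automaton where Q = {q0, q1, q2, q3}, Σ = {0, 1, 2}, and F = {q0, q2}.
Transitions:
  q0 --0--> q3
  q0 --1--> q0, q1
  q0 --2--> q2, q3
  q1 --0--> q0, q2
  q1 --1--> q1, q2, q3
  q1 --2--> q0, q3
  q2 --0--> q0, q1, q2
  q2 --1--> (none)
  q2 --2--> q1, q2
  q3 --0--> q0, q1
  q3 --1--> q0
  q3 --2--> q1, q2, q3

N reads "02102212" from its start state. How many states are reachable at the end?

Start: {q0}
read 0: {q3}
read 2: {q1, q2, q3}
read 1: {q0, q1, q2, q3}
read 0: {q0, q1, q2, q3}
read 2: {q0, q1, q2, q3}
read 2: {q0, q1, q2, q3}
read 1: {q0, q1, q2, q3}
read 2: {q0, q1, q2, q3}
Final reachable set {q0, q1, q2, q3} has 4 states.

4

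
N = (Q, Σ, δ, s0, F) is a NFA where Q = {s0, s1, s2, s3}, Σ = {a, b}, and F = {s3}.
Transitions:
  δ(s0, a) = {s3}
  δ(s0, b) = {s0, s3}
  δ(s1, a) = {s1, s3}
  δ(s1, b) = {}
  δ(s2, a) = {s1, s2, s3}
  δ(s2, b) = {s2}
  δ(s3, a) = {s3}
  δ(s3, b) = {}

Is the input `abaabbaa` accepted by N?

rejected

Start: {s0}
read a: {s3}
read b: {}
The reachable set is empty and stays empty for the remaining 6 symbols.
Reachable ∩ accepting = {} — empty.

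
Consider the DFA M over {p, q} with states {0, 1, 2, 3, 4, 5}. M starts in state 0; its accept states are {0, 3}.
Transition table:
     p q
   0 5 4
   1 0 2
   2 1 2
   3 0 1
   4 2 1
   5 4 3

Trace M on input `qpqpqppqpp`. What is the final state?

1

0 --q--> 4
4 --p--> 2
2 --q--> 2
2 --p--> 1
1 --q--> 2
2 --p--> 1
1 --p--> 0
0 --q--> 4
4 --p--> 2
2 --p--> 1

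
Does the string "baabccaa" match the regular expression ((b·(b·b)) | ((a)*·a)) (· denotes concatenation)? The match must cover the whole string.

Neither (b·(b·b)) nor ((a)*·a) matches baabccaa.

no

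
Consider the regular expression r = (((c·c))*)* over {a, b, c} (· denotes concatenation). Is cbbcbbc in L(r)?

cbbcbbc cannot be split into zero or more pieces each matching ((c·c))*.

no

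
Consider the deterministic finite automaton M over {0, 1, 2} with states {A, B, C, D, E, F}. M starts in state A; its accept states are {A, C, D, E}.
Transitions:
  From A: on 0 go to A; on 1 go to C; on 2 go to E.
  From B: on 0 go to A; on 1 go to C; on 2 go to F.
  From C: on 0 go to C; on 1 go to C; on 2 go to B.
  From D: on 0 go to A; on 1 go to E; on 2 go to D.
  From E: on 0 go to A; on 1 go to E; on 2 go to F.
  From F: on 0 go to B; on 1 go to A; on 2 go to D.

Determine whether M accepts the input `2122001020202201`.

accepted

A --2--> E
E --1--> E
E --2--> F
F --2--> D
D --0--> A
A --0--> A
A --1--> C
C --0--> C
C --2--> B
B --0--> A
A --2--> E
E --0--> A
A --2--> E
E --2--> F
F --0--> B
B --1--> C
End in state C, which is an accepting state.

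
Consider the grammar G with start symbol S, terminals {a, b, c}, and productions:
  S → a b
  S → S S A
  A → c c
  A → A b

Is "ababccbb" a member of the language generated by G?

S ⇒ SSA ⇒ abSA ⇒ ababA ⇒ ababAb ⇒ ababAbb ⇒ ababccbb

yes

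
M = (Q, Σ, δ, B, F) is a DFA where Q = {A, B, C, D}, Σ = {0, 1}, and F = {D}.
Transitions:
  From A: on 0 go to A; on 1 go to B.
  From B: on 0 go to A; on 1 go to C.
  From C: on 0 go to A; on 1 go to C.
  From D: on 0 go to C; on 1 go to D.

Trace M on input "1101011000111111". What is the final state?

C

B --1--> C
C --1--> C
C --0--> A
A --1--> B
B --0--> A
A --1--> B
B --1--> C
C --0--> A
A --0--> A
A --0--> A
A --1--> B
B --1--> C
C --1--> C
C --1--> C
C --1--> C
C --1--> C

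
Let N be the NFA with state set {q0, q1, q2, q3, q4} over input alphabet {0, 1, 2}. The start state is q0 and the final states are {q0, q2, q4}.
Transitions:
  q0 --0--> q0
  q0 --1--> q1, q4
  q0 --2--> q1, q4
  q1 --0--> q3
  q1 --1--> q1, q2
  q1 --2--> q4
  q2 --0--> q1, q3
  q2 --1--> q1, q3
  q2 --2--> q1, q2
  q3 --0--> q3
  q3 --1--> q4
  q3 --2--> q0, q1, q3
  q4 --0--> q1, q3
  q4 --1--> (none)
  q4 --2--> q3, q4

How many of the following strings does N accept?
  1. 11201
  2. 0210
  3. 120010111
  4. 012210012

3

11201: accepted
0210: rejected
120010111: accepted
012210012: accepted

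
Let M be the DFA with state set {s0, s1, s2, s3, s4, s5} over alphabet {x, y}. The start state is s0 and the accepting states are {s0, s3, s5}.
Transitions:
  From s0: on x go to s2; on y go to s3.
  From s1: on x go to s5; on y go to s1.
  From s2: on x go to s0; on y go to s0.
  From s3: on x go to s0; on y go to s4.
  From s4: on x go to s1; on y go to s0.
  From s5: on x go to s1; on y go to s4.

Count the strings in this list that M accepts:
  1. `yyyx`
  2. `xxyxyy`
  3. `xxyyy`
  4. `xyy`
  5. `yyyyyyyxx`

2

`yyyx`: rejected
`xxyxyy`: rejected
`xxyyy`: accepted
`xyy`: accepted
`yyyyyyyxx`: rejected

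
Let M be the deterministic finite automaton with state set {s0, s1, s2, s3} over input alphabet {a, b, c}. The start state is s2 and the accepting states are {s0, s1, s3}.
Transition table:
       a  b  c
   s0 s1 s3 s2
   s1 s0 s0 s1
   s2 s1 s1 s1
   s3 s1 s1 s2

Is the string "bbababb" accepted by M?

accepted

s2 --b--> s1
s1 --b--> s0
s0 --a--> s1
s1 --b--> s0
s0 --a--> s1
s1 --b--> s0
s0 --b--> s3
End in state s3, which is an accepting state.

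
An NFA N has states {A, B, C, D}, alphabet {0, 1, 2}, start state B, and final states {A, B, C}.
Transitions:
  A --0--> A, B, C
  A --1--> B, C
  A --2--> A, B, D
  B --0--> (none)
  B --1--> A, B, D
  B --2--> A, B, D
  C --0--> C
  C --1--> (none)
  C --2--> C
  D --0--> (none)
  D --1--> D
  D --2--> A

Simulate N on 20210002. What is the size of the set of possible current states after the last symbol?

4

Start: {B}
read 2: {A, B, D}
read 0: {A, B, C}
read 2: {A, B, C, D}
read 1: {A, B, C, D}
read 0: {A, B, C}
read 0: {A, B, C}
read 0: {A, B, C}
read 2: {A, B, C, D}
Final reachable set {A, B, C, D} has 4 states.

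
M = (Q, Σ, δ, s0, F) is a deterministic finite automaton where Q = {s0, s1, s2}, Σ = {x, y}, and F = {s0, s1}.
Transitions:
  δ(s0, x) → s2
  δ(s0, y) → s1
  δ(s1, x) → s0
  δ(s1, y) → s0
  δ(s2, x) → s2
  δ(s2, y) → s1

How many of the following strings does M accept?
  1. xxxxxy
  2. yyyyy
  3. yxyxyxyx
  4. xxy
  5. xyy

5

xxxxxy: accepted
yyyyy: accepted
yxyxyxyx: accepted
xxy: accepted
xyy: accepted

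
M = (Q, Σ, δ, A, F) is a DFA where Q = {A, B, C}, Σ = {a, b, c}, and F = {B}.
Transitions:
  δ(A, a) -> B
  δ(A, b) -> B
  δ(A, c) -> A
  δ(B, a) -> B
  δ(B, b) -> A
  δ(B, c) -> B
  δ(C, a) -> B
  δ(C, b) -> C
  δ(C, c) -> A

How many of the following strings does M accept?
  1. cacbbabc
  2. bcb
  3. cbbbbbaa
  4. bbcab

1

cacbbabc: rejected
bcb: rejected
cbbbbbaa: accepted
bbcab: rejected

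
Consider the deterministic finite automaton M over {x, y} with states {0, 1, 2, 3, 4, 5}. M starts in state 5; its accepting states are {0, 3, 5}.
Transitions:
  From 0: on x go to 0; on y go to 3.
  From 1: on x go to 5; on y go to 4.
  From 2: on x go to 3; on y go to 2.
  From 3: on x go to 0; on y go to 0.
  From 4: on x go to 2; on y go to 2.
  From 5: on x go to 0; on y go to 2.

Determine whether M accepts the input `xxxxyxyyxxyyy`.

accepted

5 --x--> 0
0 --x--> 0
0 --x--> 0
0 --x--> 0
0 --y--> 3
3 --x--> 0
0 --y--> 3
3 --y--> 0
0 --x--> 0
0 --x--> 0
0 --y--> 3
3 --y--> 0
0 --y--> 3
End in state 3, which is an accepting state.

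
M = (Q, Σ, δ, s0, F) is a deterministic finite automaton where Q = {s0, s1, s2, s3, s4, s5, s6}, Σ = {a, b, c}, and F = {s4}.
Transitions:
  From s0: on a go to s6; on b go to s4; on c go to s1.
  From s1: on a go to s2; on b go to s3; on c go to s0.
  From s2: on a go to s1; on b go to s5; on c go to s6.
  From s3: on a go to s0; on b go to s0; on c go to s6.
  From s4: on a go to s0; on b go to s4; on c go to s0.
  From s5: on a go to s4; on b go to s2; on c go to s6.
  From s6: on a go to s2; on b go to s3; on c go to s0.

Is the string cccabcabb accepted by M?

rejected

s0 --c--> s1
s1 --c--> s0
s0 --c--> s1
s1 --a--> s2
s2 --b--> s5
s5 --c--> s6
s6 --a--> s2
s2 --b--> s5
s5 --b--> s2
End in state s2, which is not an accepting state.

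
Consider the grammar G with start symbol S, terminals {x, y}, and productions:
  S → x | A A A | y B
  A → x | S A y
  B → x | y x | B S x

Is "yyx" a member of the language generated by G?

S ⇒ yB ⇒ yyx

yes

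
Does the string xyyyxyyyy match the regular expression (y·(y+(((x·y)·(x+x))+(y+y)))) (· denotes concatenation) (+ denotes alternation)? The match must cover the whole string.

No split of xyyyxyyyy into u·v has y matching u and (y+(((x·y)·(x+x))+(y+y))) matching v.

no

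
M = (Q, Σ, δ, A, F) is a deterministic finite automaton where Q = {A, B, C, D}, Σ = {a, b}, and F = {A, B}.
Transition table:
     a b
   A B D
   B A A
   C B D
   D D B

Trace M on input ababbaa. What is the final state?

D

A --a--> B
B --b--> A
A --a--> B
B --b--> A
A --b--> D
D --a--> D
D --a--> D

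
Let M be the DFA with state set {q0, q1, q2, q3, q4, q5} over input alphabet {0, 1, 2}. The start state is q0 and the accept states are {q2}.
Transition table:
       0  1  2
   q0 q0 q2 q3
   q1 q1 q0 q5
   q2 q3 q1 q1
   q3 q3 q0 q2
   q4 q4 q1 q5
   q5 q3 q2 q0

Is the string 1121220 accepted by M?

rejected

q0 --1--> q2
q2 --1--> q1
q1 --2--> q5
q5 --1--> q2
q2 --2--> q1
q1 --2--> q5
q5 --0--> q3
End in state q3, which is not an accepting state.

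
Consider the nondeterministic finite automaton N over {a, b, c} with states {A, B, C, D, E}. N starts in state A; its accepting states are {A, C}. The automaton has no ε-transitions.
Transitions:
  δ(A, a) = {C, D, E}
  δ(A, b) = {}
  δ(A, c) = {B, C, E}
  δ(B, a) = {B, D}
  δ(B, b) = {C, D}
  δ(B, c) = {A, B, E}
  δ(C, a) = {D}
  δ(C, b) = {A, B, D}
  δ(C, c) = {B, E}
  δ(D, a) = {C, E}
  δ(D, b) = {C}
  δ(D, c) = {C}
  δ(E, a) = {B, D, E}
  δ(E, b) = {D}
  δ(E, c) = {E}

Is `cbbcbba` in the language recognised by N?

Start: {A}
read c: {B, C, E}
read b: {A, B, C, D}
read b: {A, B, C, D}
read c: {A, B, C, E}
read b: {A, B, C, D}
read b: {A, B, C, D}
read a: {B, C, D, E}
Reachable ∩ accepting = {C} — nonempty.

accepted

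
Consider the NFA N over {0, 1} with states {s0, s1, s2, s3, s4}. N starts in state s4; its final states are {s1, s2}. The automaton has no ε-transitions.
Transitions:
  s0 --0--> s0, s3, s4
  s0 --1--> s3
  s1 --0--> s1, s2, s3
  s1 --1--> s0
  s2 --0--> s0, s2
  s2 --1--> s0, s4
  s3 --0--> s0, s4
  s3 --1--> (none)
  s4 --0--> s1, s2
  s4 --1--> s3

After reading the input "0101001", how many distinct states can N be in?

Start: {s4}
read 0: {s1, s2}
read 1: {s0, s4}
read 0: {s0, s1, s2, s3, s4}
read 1: {s0, s3, s4}
read 0: {s0, s1, s2, s3, s4}
read 0: {s0, s1, s2, s3, s4}
read 1: {s0, s3, s4}
Final reachable set {s0, s3, s4} has 3 states.

3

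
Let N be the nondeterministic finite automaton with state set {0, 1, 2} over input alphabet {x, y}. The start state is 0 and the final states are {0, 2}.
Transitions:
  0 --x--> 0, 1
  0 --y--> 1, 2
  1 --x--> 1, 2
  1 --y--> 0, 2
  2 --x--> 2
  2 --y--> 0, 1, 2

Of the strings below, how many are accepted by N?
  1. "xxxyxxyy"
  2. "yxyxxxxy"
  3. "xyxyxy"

3

"xxxyxxyy": accepted
"yxyxxxxy": accepted
"xyxyxy": accepted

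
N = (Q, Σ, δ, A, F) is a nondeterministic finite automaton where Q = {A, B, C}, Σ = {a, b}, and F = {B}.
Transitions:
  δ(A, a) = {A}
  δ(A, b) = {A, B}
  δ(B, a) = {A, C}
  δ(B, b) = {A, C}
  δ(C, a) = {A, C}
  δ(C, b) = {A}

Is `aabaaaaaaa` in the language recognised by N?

Start: {A}
read a: {A}
read a: {A}
read b: {A, B}
read a: {A, C}
read a: {A, C}
read a: {A, C}
read a: {A, C}
read a: {A, C}
read a: {A, C}
read a: {A, C}
Reachable ∩ accepting = {} — empty.

rejected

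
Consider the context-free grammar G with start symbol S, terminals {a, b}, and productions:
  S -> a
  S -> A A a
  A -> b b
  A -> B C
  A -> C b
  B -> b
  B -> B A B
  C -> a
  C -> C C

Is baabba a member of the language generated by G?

yes

S ⇒ AAa ⇒ BCAa ⇒ bCAa ⇒ bCCAa ⇒ baCAa ⇒ baaAa ⇒ baabba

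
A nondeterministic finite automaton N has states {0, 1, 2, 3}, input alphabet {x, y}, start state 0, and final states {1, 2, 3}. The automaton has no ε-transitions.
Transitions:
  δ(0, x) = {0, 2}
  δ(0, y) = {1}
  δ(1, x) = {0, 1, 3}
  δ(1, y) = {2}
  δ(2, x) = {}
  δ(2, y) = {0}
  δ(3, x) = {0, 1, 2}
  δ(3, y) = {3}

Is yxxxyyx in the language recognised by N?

Start: {0}
read y: {1}
read x: {0, 1, 3}
read x: {0, 1, 2, 3}
read x: {0, 1, 2, 3}
read y: {0, 1, 2, 3}
read y: {0, 1, 2, 3}
read x: {0, 1, 2, 3}
Reachable ∩ accepting = {1, 2, 3} — nonempty.

accepted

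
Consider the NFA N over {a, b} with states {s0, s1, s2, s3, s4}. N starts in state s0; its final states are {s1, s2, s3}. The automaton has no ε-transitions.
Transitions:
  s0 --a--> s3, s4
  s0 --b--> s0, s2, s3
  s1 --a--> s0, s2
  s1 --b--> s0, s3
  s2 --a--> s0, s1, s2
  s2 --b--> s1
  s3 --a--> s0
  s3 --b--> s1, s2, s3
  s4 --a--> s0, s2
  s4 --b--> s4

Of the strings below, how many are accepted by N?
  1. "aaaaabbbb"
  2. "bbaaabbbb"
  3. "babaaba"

"aaaaabbbb": accepted
"bbaaabbbb": accepted
"babaaba": accepted

3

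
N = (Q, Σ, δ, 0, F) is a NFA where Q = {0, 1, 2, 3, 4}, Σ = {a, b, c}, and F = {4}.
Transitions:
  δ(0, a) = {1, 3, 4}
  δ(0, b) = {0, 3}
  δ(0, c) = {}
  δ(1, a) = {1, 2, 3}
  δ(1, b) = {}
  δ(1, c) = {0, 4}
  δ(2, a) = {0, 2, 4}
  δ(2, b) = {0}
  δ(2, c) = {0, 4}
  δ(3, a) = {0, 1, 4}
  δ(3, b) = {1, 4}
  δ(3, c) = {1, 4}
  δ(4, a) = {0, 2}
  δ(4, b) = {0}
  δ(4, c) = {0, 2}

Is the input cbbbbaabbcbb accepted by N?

Start: {0}
read c: {}
The reachable set is empty and stays empty for the remaining 11 symbols.
Reachable ∩ accepting = {} — empty.

rejected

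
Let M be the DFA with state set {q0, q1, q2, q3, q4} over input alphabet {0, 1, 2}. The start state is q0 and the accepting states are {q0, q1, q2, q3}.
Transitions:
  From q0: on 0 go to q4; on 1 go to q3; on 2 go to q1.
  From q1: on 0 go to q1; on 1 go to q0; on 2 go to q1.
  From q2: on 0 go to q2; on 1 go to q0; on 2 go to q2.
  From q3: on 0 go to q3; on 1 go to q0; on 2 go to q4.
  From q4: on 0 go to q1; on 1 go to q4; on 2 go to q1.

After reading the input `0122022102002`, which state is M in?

q1

q0 --0--> q4
q4 --1--> q4
q4 --2--> q1
q1 --2--> q1
q1 --0--> q1
q1 --2--> q1
q1 --2--> q1
q1 --1--> q0
q0 --0--> q4
q4 --2--> q1
q1 --0--> q1
q1 --0--> q1
q1 --2--> q1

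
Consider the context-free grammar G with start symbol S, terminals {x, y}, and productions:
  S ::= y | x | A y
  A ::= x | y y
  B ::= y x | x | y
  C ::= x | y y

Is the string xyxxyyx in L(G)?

no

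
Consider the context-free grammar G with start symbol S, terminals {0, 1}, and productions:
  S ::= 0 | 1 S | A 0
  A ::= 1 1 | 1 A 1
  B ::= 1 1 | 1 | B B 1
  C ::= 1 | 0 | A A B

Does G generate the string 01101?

no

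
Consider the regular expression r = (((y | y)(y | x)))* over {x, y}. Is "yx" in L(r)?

yes

Split into 1 piece yx; each matches ((y|y)(y|x)).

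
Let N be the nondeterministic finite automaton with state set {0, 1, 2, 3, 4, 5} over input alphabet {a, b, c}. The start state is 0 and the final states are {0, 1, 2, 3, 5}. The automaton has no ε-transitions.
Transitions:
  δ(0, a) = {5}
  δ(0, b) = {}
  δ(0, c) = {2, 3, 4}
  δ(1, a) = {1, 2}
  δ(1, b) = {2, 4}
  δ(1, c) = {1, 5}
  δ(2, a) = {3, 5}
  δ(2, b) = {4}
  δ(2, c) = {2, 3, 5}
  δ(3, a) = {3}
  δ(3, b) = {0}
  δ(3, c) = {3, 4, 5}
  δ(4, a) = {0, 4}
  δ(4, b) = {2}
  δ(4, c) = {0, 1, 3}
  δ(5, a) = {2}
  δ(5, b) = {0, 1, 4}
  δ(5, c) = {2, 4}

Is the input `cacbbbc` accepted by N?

accepted

Start: {0}
read c: {2, 3, 4}
read a: {0, 3, 4, 5}
read c: {0, 1, 2, 3, 4, 5}
read b: {0, 1, 2, 4}
read b: {2, 4}
read b: {2, 4}
read c: {0, 1, 2, 3, 5}
Reachable ∩ accepting = {0, 1, 2, 3, 5} — nonempty.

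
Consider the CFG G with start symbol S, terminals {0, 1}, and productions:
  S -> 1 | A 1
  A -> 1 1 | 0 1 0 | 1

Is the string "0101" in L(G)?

yes

S ⇒ A1 ⇒ 0101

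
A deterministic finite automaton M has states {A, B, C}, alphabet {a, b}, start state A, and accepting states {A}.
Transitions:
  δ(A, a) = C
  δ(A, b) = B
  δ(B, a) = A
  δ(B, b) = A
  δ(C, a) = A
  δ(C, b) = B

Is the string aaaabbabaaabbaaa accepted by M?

rejected

A --a--> C
C --a--> A
A --a--> C
C --a--> A
A --b--> B
B --b--> A
A --a--> C
C --b--> B
B --a--> A
A --a--> C
C --a--> A
A --b--> B
B --b--> A
A --a--> C
C --a--> A
A --a--> C
End in state C, which is not an accepting state.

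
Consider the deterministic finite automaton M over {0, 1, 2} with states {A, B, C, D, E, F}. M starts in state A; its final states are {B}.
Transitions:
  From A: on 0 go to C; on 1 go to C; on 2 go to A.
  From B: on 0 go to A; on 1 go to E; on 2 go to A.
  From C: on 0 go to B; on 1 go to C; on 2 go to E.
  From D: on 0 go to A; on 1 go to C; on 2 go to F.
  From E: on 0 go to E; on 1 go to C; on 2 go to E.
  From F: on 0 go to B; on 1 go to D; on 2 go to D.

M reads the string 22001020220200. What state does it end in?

E

A --2--> A
A --2--> A
A --0--> C
C --0--> B
B --1--> E
E --0--> E
E --2--> E
E --0--> E
E --2--> E
E --2--> E
E --0--> E
E --2--> E
E --0--> E
E --0--> E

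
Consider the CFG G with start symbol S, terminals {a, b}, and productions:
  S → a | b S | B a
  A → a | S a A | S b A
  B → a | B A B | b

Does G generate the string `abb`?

no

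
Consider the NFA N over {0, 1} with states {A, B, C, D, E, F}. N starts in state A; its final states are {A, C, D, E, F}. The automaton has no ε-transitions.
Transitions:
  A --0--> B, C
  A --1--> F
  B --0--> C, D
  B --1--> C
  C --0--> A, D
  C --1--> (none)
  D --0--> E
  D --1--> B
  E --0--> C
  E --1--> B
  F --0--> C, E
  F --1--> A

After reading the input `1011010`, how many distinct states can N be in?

3

Start: {A}
read 1: {F}
read 0: {C, E}
read 1: {B}
read 1: {C}
read 0: {A, D}
read 1: {B, F}
read 0: {C, D, E}
Final reachable set {C, D, E} has 3 states.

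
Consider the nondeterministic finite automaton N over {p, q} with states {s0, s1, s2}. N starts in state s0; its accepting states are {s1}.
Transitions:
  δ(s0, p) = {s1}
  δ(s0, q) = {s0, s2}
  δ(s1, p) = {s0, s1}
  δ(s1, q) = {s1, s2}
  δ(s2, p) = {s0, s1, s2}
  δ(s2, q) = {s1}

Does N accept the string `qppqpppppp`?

accepted

Start: {s0}
read q: {s0, s2}
read p: {s0, s1, s2}
read p: {s0, s1, s2}
read q: {s0, s1, s2}
read p: {s0, s1, s2}
read p: {s0, s1, s2}
read p: {s0, s1, s2}
read p: {s0, s1, s2}
read p: {s0, s1, s2}
read p: {s0, s1, s2}
Reachable ∩ accepting = {s1} — nonempty.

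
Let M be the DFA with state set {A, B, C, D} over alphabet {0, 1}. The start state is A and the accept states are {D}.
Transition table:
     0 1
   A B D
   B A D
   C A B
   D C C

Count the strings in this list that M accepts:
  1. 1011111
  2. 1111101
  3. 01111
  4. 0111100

3

1011111: accepted
1111101: accepted
01111: accepted
0111100: rejected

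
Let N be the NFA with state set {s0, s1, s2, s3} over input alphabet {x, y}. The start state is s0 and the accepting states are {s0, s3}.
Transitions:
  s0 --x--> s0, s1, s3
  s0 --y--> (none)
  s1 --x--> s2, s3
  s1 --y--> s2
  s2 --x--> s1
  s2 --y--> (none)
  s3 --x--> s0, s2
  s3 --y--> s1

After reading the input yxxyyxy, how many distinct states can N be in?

0

Start: {s0}
read y: {}
The reachable set is empty and stays empty for the remaining 6 symbols.
Final reachable set {} has 0 states.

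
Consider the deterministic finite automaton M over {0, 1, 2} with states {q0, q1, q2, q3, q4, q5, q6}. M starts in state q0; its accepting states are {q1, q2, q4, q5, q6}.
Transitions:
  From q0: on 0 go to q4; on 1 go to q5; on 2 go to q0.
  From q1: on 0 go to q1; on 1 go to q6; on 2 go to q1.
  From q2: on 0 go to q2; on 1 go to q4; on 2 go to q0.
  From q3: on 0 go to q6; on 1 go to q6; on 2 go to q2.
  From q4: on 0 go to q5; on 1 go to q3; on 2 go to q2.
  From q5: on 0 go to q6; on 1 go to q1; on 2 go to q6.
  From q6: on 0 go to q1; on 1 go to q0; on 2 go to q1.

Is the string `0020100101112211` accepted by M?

rejected

q0 --0--> q4
q4 --0--> q5
q5 --2--> q6
q6 --0--> q1
q1 --1--> q6
q6 --0--> q1
q1 --0--> q1
q1 --1--> q6
q6 --0--> q1
q1 --1--> q6
q6 --1--> q0
q0 --1--> q5
q5 --2--> q6
q6 --2--> q1
q1 --1--> q6
q6 --1--> q0
End in state q0, which is not an accepting state.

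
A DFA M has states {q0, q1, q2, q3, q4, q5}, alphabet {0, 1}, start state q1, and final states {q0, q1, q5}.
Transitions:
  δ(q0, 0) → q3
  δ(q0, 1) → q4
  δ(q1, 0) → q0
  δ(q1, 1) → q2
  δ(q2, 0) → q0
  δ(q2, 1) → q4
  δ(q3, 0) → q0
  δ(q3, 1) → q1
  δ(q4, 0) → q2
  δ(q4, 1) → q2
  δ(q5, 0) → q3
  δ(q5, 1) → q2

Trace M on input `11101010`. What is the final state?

q1 --1--> q2
q2 --1--> q4
q4 --1--> q2
q2 --0--> q0
q0 --1--> q4
q4 --0--> q2
q2 --1--> q4
q4 --0--> q2

q2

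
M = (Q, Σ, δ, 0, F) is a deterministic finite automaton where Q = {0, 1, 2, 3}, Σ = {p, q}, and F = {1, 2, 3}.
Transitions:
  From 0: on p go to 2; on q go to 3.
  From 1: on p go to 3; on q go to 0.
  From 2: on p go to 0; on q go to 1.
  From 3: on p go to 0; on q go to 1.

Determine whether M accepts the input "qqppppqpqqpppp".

rejected

0 --q--> 3
3 --q--> 1
1 --p--> 3
3 --p--> 0
0 --p--> 2
2 --p--> 0
0 --q--> 3
3 --p--> 0
0 --q--> 3
3 --q--> 1
1 --p--> 3
3 --p--> 0
0 --p--> 2
2 --p--> 0
End in state 0, which is not an accepting state.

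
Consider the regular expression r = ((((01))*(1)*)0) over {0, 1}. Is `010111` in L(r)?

no

No split of 010111 into u·v has (((01))*(1)*) matching u and 0 matching v.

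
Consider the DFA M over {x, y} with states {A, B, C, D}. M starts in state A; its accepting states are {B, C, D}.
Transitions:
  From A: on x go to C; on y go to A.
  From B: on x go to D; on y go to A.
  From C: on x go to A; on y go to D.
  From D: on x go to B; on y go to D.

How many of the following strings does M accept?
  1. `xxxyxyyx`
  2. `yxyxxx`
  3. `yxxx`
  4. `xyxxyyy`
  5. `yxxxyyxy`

`xxxyxyyx`: accepted
`yxyxxx`: accepted
`yxxx`: accepted
`xyxxyyy`: accepted
`yxxxyyxy`: rejected

4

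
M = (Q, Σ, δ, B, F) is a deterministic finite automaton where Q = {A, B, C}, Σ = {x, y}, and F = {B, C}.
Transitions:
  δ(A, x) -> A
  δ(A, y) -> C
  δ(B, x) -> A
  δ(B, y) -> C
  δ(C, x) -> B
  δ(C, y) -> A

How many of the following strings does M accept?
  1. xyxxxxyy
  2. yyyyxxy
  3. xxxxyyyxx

xyxxxxyy: rejected
yyyyxxy: accepted
xxxxyyyxx: rejected

1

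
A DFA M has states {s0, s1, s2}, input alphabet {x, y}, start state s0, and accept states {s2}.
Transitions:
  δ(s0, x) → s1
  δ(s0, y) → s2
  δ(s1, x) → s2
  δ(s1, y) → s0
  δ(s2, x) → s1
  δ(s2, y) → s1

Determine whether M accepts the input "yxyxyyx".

rejected

s0 --y--> s2
s2 --x--> s1
s1 --y--> s0
s0 --x--> s1
s1 --y--> s0
s0 --y--> s2
s2 --x--> s1
End in state s1, which is not an accepting state.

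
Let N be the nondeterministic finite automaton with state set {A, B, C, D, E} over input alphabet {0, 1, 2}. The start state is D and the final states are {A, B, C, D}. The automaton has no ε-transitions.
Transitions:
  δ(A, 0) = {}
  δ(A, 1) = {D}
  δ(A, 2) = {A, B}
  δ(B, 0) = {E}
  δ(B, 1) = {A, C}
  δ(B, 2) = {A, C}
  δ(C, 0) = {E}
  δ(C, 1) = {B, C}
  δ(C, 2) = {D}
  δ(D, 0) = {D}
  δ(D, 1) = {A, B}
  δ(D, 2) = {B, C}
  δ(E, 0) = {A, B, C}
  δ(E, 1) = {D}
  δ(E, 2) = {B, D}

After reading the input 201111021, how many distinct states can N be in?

3

Start: {D}
read 2: {B, C}
read 0: {E}
read 1: {D}
read 1: {A, B}
read 1: {A, C, D}
read 1: {A, B, C, D}
read 0: {D, E}
read 2: {B, C, D}
read 1: {A, B, C}
Final reachable set {A, B, C} has 3 states.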